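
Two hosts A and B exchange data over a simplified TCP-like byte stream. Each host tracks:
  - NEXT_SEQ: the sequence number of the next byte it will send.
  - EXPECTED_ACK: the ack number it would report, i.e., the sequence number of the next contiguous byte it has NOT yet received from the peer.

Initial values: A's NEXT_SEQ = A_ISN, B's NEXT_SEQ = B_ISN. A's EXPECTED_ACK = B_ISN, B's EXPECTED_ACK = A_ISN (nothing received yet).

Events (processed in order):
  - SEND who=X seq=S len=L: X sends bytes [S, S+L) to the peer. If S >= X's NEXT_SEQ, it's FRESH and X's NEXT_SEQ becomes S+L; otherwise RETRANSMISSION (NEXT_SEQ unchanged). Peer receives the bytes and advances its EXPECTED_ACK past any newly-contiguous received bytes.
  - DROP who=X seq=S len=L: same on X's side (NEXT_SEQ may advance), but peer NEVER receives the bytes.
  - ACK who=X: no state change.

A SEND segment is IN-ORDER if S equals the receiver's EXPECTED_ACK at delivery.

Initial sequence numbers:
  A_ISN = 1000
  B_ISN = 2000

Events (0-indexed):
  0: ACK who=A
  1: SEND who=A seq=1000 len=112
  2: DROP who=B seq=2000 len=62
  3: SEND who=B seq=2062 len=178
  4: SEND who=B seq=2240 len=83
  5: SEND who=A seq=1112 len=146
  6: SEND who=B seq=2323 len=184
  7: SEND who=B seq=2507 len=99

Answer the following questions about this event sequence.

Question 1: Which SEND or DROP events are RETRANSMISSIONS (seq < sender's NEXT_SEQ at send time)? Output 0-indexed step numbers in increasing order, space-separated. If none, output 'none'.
Answer: none

Derivation:
Step 1: SEND seq=1000 -> fresh
Step 2: DROP seq=2000 -> fresh
Step 3: SEND seq=2062 -> fresh
Step 4: SEND seq=2240 -> fresh
Step 5: SEND seq=1112 -> fresh
Step 6: SEND seq=2323 -> fresh
Step 7: SEND seq=2507 -> fresh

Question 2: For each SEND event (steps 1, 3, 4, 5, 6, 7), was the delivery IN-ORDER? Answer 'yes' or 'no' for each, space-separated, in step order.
Step 1: SEND seq=1000 -> in-order
Step 3: SEND seq=2062 -> out-of-order
Step 4: SEND seq=2240 -> out-of-order
Step 5: SEND seq=1112 -> in-order
Step 6: SEND seq=2323 -> out-of-order
Step 7: SEND seq=2507 -> out-of-order

Answer: yes no no yes no no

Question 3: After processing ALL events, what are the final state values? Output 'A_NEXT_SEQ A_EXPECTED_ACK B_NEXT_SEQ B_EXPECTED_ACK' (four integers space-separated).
After event 0: A_seq=1000 A_ack=2000 B_seq=2000 B_ack=1000
After event 1: A_seq=1112 A_ack=2000 B_seq=2000 B_ack=1112
After event 2: A_seq=1112 A_ack=2000 B_seq=2062 B_ack=1112
After event 3: A_seq=1112 A_ack=2000 B_seq=2240 B_ack=1112
After event 4: A_seq=1112 A_ack=2000 B_seq=2323 B_ack=1112
After event 5: A_seq=1258 A_ack=2000 B_seq=2323 B_ack=1258
After event 6: A_seq=1258 A_ack=2000 B_seq=2507 B_ack=1258
After event 7: A_seq=1258 A_ack=2000 B_seq=2606 B_ack=1258

Answer: 1258 2000 2606 1258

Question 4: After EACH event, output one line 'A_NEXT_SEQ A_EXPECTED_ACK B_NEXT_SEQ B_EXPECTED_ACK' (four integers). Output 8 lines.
1000 2000 2000 1000
1112 2000 2000 1112
1112 2000 2062 1112
1112 2000 2240 1112
1112 2000 2323 1112
1258 2000 2323 1258
1258 2000 2507 1258
1258 2000 2606 1258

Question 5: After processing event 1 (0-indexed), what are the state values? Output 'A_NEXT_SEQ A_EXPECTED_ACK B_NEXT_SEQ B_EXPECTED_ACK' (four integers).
After event 0: A_seq=1000 A_ack=2000 B_seq=2000 B_ack=1000
After event 1: A_seq=1112 A_ack=2000 B_seq=2000 B_ack=1112

1112 2000 2000 1112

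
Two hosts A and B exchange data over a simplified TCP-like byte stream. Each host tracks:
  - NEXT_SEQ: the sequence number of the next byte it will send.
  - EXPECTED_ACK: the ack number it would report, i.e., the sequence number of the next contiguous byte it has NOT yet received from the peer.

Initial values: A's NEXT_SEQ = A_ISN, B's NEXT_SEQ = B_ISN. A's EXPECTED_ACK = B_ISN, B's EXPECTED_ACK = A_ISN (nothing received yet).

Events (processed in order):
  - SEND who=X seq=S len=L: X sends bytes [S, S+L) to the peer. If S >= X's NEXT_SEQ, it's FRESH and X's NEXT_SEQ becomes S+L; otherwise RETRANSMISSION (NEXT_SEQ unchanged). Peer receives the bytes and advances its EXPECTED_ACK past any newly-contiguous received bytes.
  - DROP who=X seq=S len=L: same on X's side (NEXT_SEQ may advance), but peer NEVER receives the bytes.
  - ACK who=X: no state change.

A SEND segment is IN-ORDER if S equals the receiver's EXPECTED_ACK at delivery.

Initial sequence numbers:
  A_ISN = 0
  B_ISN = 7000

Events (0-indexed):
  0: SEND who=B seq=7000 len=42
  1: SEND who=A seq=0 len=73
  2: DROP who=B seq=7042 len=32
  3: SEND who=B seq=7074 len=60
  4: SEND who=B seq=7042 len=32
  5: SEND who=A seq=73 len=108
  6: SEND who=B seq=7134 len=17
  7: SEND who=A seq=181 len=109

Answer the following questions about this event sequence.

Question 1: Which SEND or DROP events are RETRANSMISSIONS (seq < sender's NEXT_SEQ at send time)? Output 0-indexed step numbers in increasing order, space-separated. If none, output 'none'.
Answer: 4

Derivation:
Step 0: SEND seq=7000 -> fresh
Step 1: SEND seq=0 -> fresh
Step 2: DROP seq=7042 -> fresh
Step 3: SEND seq=7074 -> fresh
Step 4: SEND seq=7042 -> retransmit
Step 5: SEND seq=73 -> fresh
Step 6: SEND seq=7134 -> fresh
Step 7: SEND seq=181 -> fresh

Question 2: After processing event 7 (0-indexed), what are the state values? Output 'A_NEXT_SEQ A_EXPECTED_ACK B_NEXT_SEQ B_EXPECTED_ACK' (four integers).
After event 0: A_seq=0 A_ack=7042 B_seq=7042 B_ack=0
After event 1: A_seq=73 A_ack=7042 B_seq=7042 B_ack=73
After event 2: A_seq=73 A_ack=7042 B_seq=7074 B_ack=73
After event 3: A_seq=73 A_ack=7042 B_seq=7134 B_ack=73
After event 4: A_seq=73 A_ack=7134 B_seq=7134 B_ack=73
After event 5: A_seq=181 A_ack=7134 B_seq=7134 B_ack=181
After event 6: A_seq=181 A_ack=7151 B_seq=7151 B_ack=181
After event 7: A_seq=290 A_ack=7151 B_seq=7151 B_ack=290

290 7151 7151 290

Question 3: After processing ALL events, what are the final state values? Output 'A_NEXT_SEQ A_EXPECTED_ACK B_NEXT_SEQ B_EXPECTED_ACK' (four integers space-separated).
Answer: 290 7151 7151 290

Derivation:
After event 0: A_seq=0 A_ack=7042 B_seq=7042 B_ack=0
After event 1: A_seq=73 A_ack=7042 B_seq=7042 B_ack=73
After event 2: A_seq=73 A_ack=7042 B_seq=7074 B_ack=73
After event 3: A_seq=73 A_ack=7042 B_seq=7134 B_ack=73
After event 4: A_seq=73 A_ack=7134 B_seq=7134 B_ack=73
After event 5: A_seq=181 A_ack=7134 B_seq=7134 B_ack=181
After event 6: A_seq=181 A_ack=7151 B_seq=7151 B_ack=181
After event 7: A_seq=290 A_ack=7151 B_seq=7151 B_ack=290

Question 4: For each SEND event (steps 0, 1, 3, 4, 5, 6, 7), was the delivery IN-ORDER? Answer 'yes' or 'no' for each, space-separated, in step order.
Answer: yes yes no yes yes yes yes

Derivation:
Step 0: SEND seq=7000 -> in-order
Step 1: SEND seq=0 -> in-order
Step 3: SEND seq=7074 -> out-of-order
Step 4: SEND seq=7042 -> in-order
Step 5: SEND seq=73 -> in-order
Step 6: SEND seq=7134 -> in-order
Step 7: SEND seq=181 -> in-order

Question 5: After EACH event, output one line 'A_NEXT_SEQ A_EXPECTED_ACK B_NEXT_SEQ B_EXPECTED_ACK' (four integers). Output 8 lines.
0 7042 7042 0
73 7042 7042 73
73 7042 7074 73
73 7042 7134 73
73 7134 7134 73
181 7134 7134 181
181 7151 7151 181
290 7151 7151 290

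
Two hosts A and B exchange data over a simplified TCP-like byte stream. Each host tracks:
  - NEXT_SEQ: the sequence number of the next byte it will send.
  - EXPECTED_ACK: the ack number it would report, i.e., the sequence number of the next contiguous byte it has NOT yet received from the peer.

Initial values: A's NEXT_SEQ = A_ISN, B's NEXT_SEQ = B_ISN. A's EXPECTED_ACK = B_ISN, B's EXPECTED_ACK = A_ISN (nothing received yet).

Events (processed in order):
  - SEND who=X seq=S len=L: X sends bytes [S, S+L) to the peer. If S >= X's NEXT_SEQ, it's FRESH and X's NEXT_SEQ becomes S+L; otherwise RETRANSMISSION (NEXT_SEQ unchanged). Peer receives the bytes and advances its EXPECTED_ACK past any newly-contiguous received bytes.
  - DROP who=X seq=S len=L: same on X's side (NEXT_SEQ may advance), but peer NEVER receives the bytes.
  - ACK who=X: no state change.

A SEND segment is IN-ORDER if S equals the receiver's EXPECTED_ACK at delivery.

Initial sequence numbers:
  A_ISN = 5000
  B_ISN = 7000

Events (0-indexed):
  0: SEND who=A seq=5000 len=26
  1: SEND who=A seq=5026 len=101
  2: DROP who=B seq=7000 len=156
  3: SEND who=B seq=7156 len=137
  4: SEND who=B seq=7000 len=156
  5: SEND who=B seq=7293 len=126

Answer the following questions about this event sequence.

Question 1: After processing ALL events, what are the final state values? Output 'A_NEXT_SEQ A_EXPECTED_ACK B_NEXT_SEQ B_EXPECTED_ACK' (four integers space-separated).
Answer: 5127 7419 7419 5127

Derivation:
After event 0: A_seq=5026 A_ack=7000 B_seq=7000 B_ack=5026
After event 1: A_seq=5127 A_ack=7000 B_seq=7000 B_ack=5127
After event 2: A_seq=5127 A_ack=7000 B_seq=7156 B_ack=5127
After event 3: A_seq=5127 A_ack=7000 B_seq=7293 B_ack=5127
After event 4: A_seq=5127 A_ack=7293 B_seq=7293 B_ack=5127
After event 5: A_seq=5127 A_ack=7419 B_seq=7419 B_ack=5127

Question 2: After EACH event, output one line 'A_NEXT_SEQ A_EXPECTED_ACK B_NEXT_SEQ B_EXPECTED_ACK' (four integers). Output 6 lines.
5026 7000 7000 5026
5127 7000 7000 5127
5127 7000 7156 5127
5127 7000 7293 5127
5127 7293 7293 5127
5127 7419 7419 5127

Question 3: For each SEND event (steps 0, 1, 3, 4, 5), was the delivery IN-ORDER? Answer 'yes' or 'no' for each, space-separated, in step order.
Answer: yes yes no yes yes

Derivation:
Step 0: SEND seq=5000 -> in-order
Step 1: SEND seq=5026 -> in-order
Step 3: SEND seq=7156 -> out-of-order
Step 4: SEND seq=7000 -> in-order
Step 5: SEND seq=7293 -> in-order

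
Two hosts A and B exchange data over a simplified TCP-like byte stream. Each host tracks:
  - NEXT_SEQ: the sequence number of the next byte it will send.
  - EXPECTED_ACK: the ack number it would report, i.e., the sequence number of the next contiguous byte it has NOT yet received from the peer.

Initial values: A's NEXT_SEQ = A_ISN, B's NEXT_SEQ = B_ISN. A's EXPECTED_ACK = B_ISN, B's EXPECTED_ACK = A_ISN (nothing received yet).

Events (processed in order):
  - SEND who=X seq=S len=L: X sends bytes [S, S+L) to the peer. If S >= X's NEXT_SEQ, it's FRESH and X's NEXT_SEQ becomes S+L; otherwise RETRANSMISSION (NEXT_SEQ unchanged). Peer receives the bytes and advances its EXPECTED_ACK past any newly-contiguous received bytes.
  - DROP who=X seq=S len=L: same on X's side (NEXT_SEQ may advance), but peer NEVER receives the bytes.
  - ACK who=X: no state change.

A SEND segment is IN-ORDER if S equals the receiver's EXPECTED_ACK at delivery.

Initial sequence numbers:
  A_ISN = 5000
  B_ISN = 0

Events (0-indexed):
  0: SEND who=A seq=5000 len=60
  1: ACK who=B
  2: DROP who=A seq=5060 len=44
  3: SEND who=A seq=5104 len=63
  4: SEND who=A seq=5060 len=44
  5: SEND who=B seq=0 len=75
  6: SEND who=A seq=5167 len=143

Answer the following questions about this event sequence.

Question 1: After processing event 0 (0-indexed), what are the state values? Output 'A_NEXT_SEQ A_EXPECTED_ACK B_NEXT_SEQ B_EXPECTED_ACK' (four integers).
After event 0: A_seq=5060 A_ack=0 B_seq=0 B_ack=5060

5060 0 0 5060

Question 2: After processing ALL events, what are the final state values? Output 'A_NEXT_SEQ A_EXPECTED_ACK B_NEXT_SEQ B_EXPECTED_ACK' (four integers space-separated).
After event 0: A_seq=5060 A_ack=0 B_seq=0 B_ack=5060
After event 1: A_seq=5060 A_ack=0 B_seq=0 B_ack=5060
After event 2: A_seq=5104 A_ack=0 B_seq=0 B_ack=5060
After event 3: A_seq=5167 A_ack=0 B_seq=0 B_ack=5060
After event 4: A_seq=5167 A_ack=0 B_seq=0 B_ack=5167
After event 5: A_seq=5167 A_ack=75 B_seq=75 B_ack=5167
After event 6: A_seq=5310 A_ack=75 B_seq=75 B_ack=5310

Answer: 5310 75 75 5310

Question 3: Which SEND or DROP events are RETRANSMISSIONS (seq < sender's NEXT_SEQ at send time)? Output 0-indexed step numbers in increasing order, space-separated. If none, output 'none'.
Step 0: SEND seq=5000 -> fresh
Step 2: DROP seq=5060 -> fresh
Step 3: SEND seq=5104 -> fresh
Step 4: SEND seq=5060 -> retransmit
Step 5: SEND seq=0 -> fresh
Step 6: SEND seq=5167 -> fresh

Answer: 4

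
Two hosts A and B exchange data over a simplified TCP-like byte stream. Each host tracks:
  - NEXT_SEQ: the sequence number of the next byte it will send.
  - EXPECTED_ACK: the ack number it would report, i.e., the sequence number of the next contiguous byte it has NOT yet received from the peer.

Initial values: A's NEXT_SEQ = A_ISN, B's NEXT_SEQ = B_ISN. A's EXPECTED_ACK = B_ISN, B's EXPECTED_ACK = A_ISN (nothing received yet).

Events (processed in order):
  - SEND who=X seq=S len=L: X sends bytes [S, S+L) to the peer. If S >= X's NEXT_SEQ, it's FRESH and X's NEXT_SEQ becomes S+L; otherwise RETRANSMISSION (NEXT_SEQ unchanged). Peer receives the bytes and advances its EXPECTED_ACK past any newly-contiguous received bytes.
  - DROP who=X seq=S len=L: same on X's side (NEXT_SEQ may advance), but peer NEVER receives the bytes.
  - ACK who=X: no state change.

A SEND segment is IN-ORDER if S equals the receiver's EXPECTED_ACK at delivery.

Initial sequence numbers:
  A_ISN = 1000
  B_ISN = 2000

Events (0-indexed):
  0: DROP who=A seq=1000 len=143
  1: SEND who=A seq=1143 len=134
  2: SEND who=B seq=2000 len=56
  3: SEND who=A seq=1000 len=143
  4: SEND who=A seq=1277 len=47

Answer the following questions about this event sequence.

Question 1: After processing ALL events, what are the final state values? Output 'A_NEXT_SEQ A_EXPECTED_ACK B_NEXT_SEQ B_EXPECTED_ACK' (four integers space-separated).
After event 0: A_seq=1143 A_ack=2000 B_seq=2000 B_ack=1000
After event 1: A_seq=1277 A_ack=2000 B_seq=2000 B_ack=1000
After event 2: A_seq=1277 A_ack=2056 B_seq=2056 B_ack=1000
After event 3: A_seq=1277 A_ack=2056 B_seq=2056 B_ack=1277
After event 4: A_seq=1324 A_ack=2056 B_seq=2056 B_ack=1324

Answer: 1324 2056 2056 1324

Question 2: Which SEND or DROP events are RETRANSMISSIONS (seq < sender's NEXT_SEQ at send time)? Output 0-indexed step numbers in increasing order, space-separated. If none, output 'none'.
Answer: 3

Derivation:
Step 0: DROP seq=1000 -> fresh
Step 1: SEND seq=1143 -> fresh
Step 2: SEND seq=2000 -> fresh
Step 3: SEND seq=1000 -> retransmit
Step 4: SEND seq=1277 -> fresh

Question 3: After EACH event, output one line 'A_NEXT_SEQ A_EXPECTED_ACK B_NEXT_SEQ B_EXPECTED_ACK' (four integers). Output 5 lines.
1143 2000 2000 1000
1277 2000 2000 1000
1277 2056 2056 1000
1277 2056 2056 1277
1324 2056 2056 1324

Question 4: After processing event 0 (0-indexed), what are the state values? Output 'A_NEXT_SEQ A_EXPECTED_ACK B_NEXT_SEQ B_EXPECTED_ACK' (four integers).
After event 0: A_seq=1143 A_ack=2000 B_seq=2000 B_ack=1000

1143 2000 2000 1000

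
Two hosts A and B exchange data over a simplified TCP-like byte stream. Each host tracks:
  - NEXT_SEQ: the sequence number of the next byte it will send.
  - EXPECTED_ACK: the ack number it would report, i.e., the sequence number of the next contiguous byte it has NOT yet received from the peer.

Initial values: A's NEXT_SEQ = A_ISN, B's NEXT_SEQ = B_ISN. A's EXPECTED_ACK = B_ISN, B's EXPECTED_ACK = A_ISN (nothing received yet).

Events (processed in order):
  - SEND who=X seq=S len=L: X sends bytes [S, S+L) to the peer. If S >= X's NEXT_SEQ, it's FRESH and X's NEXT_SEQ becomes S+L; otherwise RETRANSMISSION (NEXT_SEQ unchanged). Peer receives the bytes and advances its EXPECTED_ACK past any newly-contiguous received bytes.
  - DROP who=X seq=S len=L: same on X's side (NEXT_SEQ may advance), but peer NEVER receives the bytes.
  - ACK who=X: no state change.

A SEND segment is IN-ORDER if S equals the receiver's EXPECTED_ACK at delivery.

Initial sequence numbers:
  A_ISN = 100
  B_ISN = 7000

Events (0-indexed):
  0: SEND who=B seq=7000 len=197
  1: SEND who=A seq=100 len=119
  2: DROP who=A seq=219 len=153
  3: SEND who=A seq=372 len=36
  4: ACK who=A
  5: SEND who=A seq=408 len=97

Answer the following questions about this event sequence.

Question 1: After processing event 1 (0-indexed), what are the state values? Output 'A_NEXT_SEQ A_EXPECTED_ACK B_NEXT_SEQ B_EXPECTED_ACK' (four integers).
After event 0: A_seq=100 A_ack=7197 B_seq=7197 B_ack=100
After event 1: A_seq=219 A_ack=7197 B_seq=7197 B_ack=219

219 7197 7197 219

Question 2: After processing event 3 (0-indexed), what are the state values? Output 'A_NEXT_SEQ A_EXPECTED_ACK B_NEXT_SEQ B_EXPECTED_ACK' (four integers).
After event 0: A_seq=100 A_ack=7197 B_seq=7197 B_ack=100
After event 1: A_seq=219 A_ack=7197 B_seq=7197 B_ack=219
After event 2: A_seq=372 A_ack=7197 B_seq=7197 B_ack=219
After event 3: A_seq=408 A_ack=7197 B_seq=7197 B_ack=219

408 7197 7197 219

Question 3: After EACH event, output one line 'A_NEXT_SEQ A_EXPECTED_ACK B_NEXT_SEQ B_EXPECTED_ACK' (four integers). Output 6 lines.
100 7197 7197 100
219 7197 7197 219
372 7197 7197 219
408 7197 7197 219
408 7197 7197 219
505 7197 7197 219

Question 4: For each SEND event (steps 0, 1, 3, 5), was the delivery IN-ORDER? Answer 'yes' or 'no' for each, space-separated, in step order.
Answer: yes yes no no

Derivation:
Step 0: SEND seq=7000 -> in-order
Step 1: SEND seq=100 -> in-order
Step 3: SEND seq=372 -> out-of-order
Step 5: SEND seq=408 -> out-of-order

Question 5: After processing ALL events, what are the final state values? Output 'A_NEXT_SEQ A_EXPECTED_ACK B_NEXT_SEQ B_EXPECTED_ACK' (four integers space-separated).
After event 0: A_seq=100 A_ack=7197 B_seq=7197 B_ack=100
After event 1: A_seq=219 A_ack=7197 B_seq=7197 B_ack=219
After event 2: A_seq=372 A_ack=7197 B_seq=7197 B_ack=219
After event 3: A_seq=408 A_ack=7197 B_seq=7197 B_ack=219
After event 4: A_seq=408 A_ack=7197 B_seq=7197 B_ack=219
After event 5: A_seq=505 A_ack=7197 B_seq=7197 B_ack=219

Answer: 505 7197 7197 219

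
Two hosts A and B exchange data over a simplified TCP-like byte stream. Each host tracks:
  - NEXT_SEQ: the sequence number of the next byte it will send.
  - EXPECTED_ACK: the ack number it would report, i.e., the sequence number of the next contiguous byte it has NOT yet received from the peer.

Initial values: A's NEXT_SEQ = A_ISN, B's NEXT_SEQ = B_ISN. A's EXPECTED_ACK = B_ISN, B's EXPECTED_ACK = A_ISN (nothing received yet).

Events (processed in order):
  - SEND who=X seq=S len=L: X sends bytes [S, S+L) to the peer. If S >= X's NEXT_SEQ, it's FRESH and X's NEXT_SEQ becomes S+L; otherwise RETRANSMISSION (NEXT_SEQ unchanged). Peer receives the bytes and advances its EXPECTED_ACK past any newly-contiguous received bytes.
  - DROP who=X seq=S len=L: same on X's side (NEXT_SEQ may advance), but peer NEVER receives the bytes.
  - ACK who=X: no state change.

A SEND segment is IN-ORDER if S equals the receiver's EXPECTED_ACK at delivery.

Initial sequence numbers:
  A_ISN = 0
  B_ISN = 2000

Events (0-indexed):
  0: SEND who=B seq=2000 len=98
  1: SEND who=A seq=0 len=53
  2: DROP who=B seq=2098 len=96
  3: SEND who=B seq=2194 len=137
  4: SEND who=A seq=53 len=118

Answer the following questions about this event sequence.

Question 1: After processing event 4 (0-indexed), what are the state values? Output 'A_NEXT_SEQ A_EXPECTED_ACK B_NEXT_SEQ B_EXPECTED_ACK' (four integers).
After event 0: A_seq=0 A_ack=2098 B_seq=2098 B_ack=0
After event 1: A_seq=53 A_ack=2098 B_seq=2098 B_ack=53
After event 2: A_seq=53 A_ack=2098 B_seq=2194 B_ack=53
After event 3: A_seq=53 A_ack=2098 B_seq=2331 B_ack=53
After event 4: A_seq=171 A_ack=2098 B_seq=2331 B_ack=171

171 2098 2331 171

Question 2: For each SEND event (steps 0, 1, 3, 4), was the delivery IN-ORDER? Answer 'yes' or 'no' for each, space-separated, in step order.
Answer: yes yes no yes

Derivation:
Step 0: SEND seq=2000 -> in-order
Step 1: SEND seq=0 -> in-order
Step 3: SEND seq=2194 -> out-of-order
Step 4: SEND seq=53 -> in-order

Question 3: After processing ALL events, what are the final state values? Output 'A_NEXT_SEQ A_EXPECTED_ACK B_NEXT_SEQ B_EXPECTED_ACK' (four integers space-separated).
Answer: 171 2098 2331 171

Derivation:
After event 0: A_seq=0 A_ack=2098 B_seq=2098 B_ack=0
After event 1: A_seq=53 A_ack=2098 B_seq=2098 B_ack=53
After event 2: A_seq=53 A_ack=2098 B_seq=2194 B_ack=53
After event 3: A_seq=53 A_ack=2098 B_seq=2331 B_ack=53
After event 4: A_seq=171 A_ack=2098 B_seq=2331 B_ack=171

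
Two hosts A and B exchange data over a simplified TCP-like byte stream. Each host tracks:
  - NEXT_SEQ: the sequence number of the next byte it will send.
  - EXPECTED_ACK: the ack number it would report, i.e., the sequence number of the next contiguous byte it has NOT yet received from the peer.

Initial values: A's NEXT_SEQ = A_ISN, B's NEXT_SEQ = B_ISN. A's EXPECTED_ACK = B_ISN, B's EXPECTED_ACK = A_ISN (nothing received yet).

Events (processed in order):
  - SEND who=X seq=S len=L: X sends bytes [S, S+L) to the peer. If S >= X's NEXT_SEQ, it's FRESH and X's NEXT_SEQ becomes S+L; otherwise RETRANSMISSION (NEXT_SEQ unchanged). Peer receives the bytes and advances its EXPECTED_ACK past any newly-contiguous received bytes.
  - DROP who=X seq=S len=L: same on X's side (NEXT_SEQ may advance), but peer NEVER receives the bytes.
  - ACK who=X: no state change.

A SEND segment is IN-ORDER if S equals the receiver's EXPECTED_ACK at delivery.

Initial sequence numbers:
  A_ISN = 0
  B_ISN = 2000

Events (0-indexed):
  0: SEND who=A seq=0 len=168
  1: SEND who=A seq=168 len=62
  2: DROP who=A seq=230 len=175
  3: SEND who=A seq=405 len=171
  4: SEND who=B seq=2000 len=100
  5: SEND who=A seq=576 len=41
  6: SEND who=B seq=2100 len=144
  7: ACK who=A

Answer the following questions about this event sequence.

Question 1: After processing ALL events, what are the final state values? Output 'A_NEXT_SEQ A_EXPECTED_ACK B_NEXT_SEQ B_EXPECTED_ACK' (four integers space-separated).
Answer: 617 2244 2244 230

Derivation:
After event 0: A_seq=168 A_ack=2000 B_seq=2000 B_ack=168
After event 1: A_seq=230 A_ack=2000 B_seq=2000 B_ack=230
After event 2: A_seq=405 A_ack=2000 B_seq=2000 B_ack=230
After event 3: A_seq=576 A_ack=2000 B_seq=2000 B_ack=230
After event 4: A_seq=576 A_ack=2100 B_seq=2100 B_ack=230
After event 5: A_seq=617 A_ack=2100 B_seq=2100 B_ack=230
After event 6: A_seq=617 A_ack=2244 B_seq=2244 B_ack=230
After event 7: A_seq=617 A_ack=2244 B_seq=2244 B_ack=230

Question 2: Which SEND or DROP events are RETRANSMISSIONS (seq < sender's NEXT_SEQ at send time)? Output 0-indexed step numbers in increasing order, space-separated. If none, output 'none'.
Step 0: SEND seq=0 -> fresh
Step 1: SEND seq=168 -> fresh
Step 2: DROP seq=230 -> fresh
Step 3: SEND seq=405 -> fresh
Step 4: SEND seq=2000 -> fresh
Step 5: SEND seq=576 -> fresh
Step 6: SEND seq=2100 -> fresh

Answer: none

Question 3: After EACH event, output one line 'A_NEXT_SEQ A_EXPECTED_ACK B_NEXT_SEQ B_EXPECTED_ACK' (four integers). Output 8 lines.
168 2000 2000 168
230 2000 2000 230
405 2000 2000 230
576 2000 2000 230
576 2100 2100 230
617 2100 2100 230
617 2244 2244 230
617 2244 2244 230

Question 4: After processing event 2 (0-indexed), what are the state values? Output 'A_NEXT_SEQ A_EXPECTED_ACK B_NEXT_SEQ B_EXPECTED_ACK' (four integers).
After event 0: A_seq=168 A_ack=2000 B_seq=2000 B_ack=168
After event 1: A_seq=230 A_ack=2000 B_seq=2000 B_ack=230
After event 2: A_seq=405 A_ack=2000 B_seq=2000 B_ack=230

405 2000 2000 230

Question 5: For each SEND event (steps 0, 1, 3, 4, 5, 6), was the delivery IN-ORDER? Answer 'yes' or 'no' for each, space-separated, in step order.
Answer: yes yes no yes no yes

Derivation:
Step 0: SEND seq=0 -> in-order
Step 1: SEND seq=168 -> in-order
Step 3: SEND seq=405 -> out-of-order
Step 4: SEND seq=2000 -> in-order
Step 5: SEND seq=576 -> out-of-order
Step 6: SEND seq=2100 -> in-order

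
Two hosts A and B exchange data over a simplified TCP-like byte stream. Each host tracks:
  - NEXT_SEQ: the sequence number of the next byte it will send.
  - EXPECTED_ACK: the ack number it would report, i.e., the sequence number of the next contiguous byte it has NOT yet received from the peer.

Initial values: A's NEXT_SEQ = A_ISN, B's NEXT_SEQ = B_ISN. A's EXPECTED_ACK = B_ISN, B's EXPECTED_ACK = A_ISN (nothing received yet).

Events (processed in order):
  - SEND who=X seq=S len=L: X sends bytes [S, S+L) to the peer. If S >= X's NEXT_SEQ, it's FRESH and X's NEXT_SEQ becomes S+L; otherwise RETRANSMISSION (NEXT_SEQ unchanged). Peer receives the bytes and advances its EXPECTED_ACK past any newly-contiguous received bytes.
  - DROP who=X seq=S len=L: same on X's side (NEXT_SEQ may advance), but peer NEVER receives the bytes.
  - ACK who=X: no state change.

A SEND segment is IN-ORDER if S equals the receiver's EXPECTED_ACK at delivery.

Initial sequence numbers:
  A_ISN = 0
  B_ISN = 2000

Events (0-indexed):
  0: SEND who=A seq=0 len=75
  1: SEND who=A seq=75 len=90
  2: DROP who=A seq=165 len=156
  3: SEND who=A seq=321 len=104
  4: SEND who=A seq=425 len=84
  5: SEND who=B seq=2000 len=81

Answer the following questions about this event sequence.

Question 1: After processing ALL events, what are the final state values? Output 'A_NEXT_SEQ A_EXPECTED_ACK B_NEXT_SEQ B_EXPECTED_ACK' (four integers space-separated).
Answer: 509 2081 2081 165

Derivation:
After event 0: A_seq=75 A_ack=2000 B_seq=2000 B_ack=75
After event 1: A_seq=165 A_ack=2000 B_seq=2000 B_ack=165
After event 2: A_seq=321 A_ack=2000 B_seq=2000 B_ack=165
After event 3: A_seq=425 A_ack=2000 B_seq=2000 B_ack=165
After event 4: A_seq=509 A_ack=2000 B_seq=2000 B_ack=165
After event 5: A_seq=509 A_ack=2081 B_seq=2081 B_ack=165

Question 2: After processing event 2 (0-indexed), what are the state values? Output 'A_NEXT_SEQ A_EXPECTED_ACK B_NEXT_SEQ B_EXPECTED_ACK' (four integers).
After event 0: A_seq=75 A_ack=2000 B_seq=2000 B_ack=75
After event 1: A_seq=165 A_ack=2000 B_seq=2000 B_ack=165
After event 2: A_seq=321 A_ack=2000 B_seq=2000 B_ack=165

321 2000 2000 165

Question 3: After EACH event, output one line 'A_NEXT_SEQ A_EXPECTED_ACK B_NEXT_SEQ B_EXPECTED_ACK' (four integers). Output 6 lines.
75 2000 2000 75
165 2000 2000 165
321 2000 2000 165
425 2000 2000 165
509 2000 2000 165
509 2081 2081 165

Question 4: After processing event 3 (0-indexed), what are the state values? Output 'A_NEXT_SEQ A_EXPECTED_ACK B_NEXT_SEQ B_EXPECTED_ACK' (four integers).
After event 0: A_seq=75 A_ack=2000 B_seq=2000 B_ack=75
After event 1: A_seq=165 A_ack=2000 B_seq=2000 B_ack=165
After event 2: A_seq=321 A_ack=2000 B_seq=2000 B_ack=165
After event 3: A_seq=425 A_ack=2000 B_seq=2000 B_ack=165

425 2000 2000 165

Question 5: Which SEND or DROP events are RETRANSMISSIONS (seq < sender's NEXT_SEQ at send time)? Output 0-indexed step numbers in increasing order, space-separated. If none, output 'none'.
Step 0: SEND seq=0 -> fresh
Step 1: SEND seq=75 -> fresh
Step 2: DROP seq=165 -> fresh
Step 3: SEND seq=321 -> fresh
Step 4: SEND seq=425 -> fresh
Step 5: SEND seq=2000 -> fresh

Answer: none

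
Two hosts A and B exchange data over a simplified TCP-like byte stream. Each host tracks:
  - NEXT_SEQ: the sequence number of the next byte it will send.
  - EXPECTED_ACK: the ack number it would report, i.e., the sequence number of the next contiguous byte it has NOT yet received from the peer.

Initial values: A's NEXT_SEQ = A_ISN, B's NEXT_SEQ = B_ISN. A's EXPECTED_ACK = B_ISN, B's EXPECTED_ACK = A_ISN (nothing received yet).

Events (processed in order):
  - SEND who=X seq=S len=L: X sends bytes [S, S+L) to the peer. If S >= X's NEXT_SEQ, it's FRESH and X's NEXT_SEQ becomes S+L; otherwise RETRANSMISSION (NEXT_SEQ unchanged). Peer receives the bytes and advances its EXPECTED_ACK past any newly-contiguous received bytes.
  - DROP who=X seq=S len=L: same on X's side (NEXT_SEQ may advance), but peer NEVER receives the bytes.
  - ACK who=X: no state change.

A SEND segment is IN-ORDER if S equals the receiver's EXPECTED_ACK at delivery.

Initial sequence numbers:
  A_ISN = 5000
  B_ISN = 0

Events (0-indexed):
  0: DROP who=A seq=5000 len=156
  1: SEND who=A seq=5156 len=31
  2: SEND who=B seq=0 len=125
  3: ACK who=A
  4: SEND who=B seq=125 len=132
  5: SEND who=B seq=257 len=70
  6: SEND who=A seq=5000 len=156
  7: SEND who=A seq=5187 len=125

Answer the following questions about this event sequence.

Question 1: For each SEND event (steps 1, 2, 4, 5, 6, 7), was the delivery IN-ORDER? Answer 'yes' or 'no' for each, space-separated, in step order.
Step 1: SEND seq=5156 -> out-of-order
Step 2: SEND seq=0 -> in-order
Step 4: SEND seq=125 -> in-order
Step 5: SEND seq=257 -> in-order
Step 6: SEND seq=5000 -> in-order
Step 7: SEND seq=5187 -> in-order

Answer: no yes yes yes yes yes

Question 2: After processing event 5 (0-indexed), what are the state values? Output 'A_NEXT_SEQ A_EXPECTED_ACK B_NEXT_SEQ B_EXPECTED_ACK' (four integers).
After event 0: A_seq=5156 A_ack=0 B_seq=0 B_ack=5000
After event 1: A_seq=5187 A_ack=0 B_seq=0 B_ack=5000
After event 2: A_seq=5187 A_ack=125 B_seq=125 B_ack=5000
After event 3: A_seq=5187 A_ack=125 B_seq=125 B_ack=5000
After event 4: A_seq=5187 A_ack=257 B_seq=257 B_ack=5000
After event 5: A_seq=5187 A_ack=327 B_seq=327 B_ack=5000

5187 327 327 5000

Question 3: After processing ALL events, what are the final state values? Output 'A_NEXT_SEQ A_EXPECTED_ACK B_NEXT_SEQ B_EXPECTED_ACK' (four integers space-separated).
Answer: 5312 327 327 5312

Derivation:
After event 0: A_seq=5156 A_ack=0 B_seq=0 B_ack=5000
After event 1: A_seq=5187 A_ack=0 B_seq=0 B_ack=5000
After event 2: A_seq=5187 A_ack=125 B_seq=125 B_ack=5000
After event 3: A_seq=5187 A_ack=125 B_seq=125 B_ack=5000
After event 4: A_seq=5187 A_ack=257 B_seq=257 B_ack=5000
After event 5: A_seq=5187 A_ack=327 B_seq=327 B_ack=5000
After event 6: A_seq=5187 A_ack=327 B_seq=327 B_ack=5187
After event 7: A_seq=5312 A_ack=327 B_seq=327 B_ack=5312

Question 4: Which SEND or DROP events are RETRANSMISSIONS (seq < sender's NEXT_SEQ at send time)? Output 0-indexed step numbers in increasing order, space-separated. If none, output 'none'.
Answer: 6

Derivation:
Step 0: DROP seq=5000 -> fresh
Step 1: SEND seq=5156 -> fresh
Step 2: SEND seq=0 -> fresh
Step 4: SEND seq=125 -> fresh
Step 5: SEND seq=257 -> fresh
Step 6: SEND seq=5000 -> retransmit
Step 7: SEND seq=5187 -> fresh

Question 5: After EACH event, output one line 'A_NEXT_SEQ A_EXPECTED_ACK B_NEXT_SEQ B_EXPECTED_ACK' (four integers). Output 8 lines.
5156 0 0 5000
5187 0 0 5000
5187 125 125 5000
5187 125 125 5000
5187 257 257 5000
5187 327 327 5000
5187 327 327 5187
5312 327 327 5312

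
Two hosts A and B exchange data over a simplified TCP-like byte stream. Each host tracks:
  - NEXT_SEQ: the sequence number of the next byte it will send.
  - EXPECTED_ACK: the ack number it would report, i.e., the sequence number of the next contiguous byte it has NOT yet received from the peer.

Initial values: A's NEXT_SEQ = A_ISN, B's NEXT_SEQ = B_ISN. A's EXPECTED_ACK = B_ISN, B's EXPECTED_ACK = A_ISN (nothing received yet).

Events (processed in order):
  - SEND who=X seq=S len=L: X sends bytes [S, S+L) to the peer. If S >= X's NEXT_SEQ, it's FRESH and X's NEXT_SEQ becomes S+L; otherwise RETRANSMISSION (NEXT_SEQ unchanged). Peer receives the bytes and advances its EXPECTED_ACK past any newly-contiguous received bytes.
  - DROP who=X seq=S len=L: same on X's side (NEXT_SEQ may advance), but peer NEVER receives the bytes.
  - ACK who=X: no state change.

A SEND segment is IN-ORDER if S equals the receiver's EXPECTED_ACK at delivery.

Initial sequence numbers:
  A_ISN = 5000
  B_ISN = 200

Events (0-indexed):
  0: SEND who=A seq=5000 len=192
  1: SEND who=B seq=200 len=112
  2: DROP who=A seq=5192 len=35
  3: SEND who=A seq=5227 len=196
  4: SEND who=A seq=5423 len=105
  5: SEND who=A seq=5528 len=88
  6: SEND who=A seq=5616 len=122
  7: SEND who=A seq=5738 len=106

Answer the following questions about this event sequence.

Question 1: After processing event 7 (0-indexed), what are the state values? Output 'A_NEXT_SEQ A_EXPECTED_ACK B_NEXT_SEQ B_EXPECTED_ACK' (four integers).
After event 0: A_seq=5192 A_ack=200 B_seq=200 B_ack=5192
After event 1: A_seq=5192 A_ack=312 B_seq=312 B_ack=5192
After event 2: A_seq=5227 A_ack=312 B_seq=312 B_ack=5192
After event 3: A_seq=5423 A_ack=312 B_seq=312 B_ack=5192
After event 4: A_seq=5528 A_ack=312 B_seq=312 B_ack=5192
After event 5: A_seq=5616 A_ack=312 B_seq=312 B_ack=5192
After event 6: A_seq=5738 A_ack=312 B_seq=312 B_ack=5192
After event 7: A_seq=5844 A_ack=312 B_seq=312 B_ack=5192

5844 312 312 5192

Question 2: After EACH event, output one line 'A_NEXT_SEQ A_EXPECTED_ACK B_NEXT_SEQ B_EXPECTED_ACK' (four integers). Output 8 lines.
5192 200 200 5192
5192 312 312 5192
5227 312 312 5192
5423 312 312 5192
5528 312 312 5192
5616 312 312 5192
5738 312 312 5192
5844 312 312 5192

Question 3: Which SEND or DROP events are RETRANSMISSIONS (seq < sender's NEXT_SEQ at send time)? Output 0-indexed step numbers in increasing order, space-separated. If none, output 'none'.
Step 0: SEND seq=5000 -> fresh
Step 1: SEND seq=200 -> fresh
Step 2: DROP seq=5192 -> fresh
Step 3: SEND seq=5227 -> fresh
Step 4: SEND seq=5423 -> fresh
Step 5: SEND seq=5528 -> fresh
Step 6: SEND seq=5616 -> fresh
Step 7: SEND seq=5738 -> fresh

Answer: none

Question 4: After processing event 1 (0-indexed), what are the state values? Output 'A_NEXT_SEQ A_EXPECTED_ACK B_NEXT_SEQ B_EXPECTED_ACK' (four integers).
After event 0: A_seq=5192 A_ack=200 B_seq=200 B_ack=5192
After event 1: A_seq=5192 A_ack=312 B_seq=312 B_ack=5192

5192 312 312 5192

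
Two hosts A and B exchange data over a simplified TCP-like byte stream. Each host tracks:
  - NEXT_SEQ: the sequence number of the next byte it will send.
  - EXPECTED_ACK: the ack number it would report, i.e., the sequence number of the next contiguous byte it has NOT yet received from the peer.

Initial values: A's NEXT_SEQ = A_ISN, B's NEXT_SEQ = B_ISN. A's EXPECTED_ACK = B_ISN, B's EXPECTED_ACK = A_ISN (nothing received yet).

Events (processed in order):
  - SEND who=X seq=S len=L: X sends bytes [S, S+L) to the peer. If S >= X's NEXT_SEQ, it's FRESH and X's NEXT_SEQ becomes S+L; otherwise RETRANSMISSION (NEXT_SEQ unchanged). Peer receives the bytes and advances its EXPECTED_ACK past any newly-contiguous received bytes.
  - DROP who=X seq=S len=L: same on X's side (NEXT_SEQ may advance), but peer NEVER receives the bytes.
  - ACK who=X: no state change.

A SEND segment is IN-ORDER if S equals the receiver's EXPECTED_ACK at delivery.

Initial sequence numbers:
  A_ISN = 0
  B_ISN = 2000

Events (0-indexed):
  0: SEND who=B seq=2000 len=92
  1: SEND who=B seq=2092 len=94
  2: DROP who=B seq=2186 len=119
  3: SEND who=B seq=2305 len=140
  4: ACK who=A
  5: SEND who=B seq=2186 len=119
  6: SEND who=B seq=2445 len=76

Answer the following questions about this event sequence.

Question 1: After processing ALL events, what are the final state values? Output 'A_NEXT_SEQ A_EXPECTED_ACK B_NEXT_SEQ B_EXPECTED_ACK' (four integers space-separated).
Answer: 0 2521 2521 0

Derivation:
After event 0: A_seq=0 A_ack=2092 B_seq=2092 B_ack=0
After event 1: A_seq=0 A_ack=2186 B_seq=2186 B_ack=0
After event 2: A_seq=0 A_ack=2186 B_seq=2305 B_ack=0
After event 3: A_seq=0 A_ack=2186 B_seq=2445 B_ack=0
After event 4: A_seq=0 A_ack=2186 B_seq=2445 B_ack=0
After event 5: A_seq=0 A_ack=2445 B_seq=2445 B_ack=0
After event 6: A_seq=0 A_ack=2521 B_seq=2521 B_ack=0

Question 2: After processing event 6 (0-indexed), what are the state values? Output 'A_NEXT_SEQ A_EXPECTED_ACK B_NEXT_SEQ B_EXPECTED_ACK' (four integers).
After event 0: A_seq=0 A_ack=2092 B_seq=2092 B_ack=0
After event 1: A_seq=0 A_ack=2186 B_seq=2186 B_ack=0
After event 2: A_seq=0 A_ack=2186 B_seq=2305 B_ack=0
After event 3: A_seq=0 A_ack=2186 B_seq=2445 B_ack=0
After event 4: A_seq=0 A_ack=2186 B_seq=2445 B_ack=0
After event 5: A_seq=0 A_ack=2445 B_seq=2445 B_ack=0
After event 6: A_seq=0 A_ack=2521 B_seq=2521 B_ack=0

0 2521 2521 0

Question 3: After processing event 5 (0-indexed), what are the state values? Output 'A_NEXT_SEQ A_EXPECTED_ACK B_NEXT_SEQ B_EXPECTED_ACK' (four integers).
After event 0: A_seq=0 A_ack=2092 B_seq=2092 B_ack=0
After event 1: A_seq=0 A_ack=2186 B_seq=2186 B_ack=0
After event 2: A_seq=0 A_ack=2186 B_seq=2305 B_ack=0
After event 3: A_seq=0 A_ack=2186 B_seq=2445 B_ack=0
After event 4: A_seq=0 A_ack=2186 B_seq=2445 B_ack=0
After event 5: A_seq=0 A_ack=2445 B_seq=2445 B_ack=0

0 2445 2445 0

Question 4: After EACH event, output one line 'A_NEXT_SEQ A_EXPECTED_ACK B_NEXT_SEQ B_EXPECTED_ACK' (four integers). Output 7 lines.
0 2092 2092 0
0 2186 2186 0
0 2186 2305 0
0 2186 2445 0
0 2186 2445 0
0 2445 2445 0
0 2521 2521 0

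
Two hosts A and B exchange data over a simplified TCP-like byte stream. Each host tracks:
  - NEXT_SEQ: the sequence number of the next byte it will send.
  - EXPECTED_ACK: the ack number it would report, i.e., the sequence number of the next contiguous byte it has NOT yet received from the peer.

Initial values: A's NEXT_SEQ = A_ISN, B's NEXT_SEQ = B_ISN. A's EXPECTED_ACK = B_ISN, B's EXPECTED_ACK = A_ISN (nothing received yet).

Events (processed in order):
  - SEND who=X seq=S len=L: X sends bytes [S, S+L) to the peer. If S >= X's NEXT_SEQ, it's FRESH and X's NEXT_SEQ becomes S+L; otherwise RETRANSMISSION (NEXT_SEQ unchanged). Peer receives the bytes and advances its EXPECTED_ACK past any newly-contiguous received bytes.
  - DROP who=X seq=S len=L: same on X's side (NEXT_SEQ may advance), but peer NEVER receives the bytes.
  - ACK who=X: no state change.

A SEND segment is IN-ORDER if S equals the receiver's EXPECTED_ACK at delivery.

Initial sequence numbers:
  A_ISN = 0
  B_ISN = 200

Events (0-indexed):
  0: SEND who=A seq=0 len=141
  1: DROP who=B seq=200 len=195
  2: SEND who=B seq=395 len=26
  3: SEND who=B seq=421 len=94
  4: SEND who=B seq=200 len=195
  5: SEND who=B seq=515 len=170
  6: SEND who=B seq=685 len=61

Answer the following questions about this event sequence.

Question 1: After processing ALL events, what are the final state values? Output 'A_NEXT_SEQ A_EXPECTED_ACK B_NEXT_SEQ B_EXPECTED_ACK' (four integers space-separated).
After event 0: A_seq=141 A_ack=200 B_seq=200 B_ack=141
After event 1: A_seq=141 A_ack=200 B_seq=395 B_ack=141
After event 2: A_seq=141 A_ack=200 B_seq=421 B_ack=141
After event 3: A_seq=141 A_ack=200 B_seq=515 B_ack=141
After event 4: A_seq=141 A_ack=515 B_seq=515 B_ack=141
After event 5: A_seq=141 A_ack=685 B_seq=685 B_ack=141
After event 6: A_seq=141 A_ack=746 B_seq=746 B_ack=141

Answer: 141 746 746 141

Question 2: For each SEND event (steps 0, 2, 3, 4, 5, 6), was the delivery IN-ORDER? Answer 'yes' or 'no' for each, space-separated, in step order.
Step 0: SEND seq=0 -> in-order
Step 2: SEND seq=395 -> out-of-order
Step 3: SEND seq=421 -> out-of-order
Step 4: SEND seq=200 -> in-order
Step 5: SEND seq=515 -> in-order
Step 6: SEND seq=685 -> in-order

Answer: yes no no yes yes yes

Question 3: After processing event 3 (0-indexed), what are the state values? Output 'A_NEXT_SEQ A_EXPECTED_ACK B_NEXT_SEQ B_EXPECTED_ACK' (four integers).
After event 0: A_seq=141 A_ack=200 B_seq=200 B_ack=141
After event 1: A_seq=141 A_ack=200 B_seq=395 B_ack=141
After event 2: A_seq=141 A_ack=200 B_seq=421 B_ack=141
After event 3: A_seq=141 A_ack=200 B_seq=515 B_ack=141

141 200 515 141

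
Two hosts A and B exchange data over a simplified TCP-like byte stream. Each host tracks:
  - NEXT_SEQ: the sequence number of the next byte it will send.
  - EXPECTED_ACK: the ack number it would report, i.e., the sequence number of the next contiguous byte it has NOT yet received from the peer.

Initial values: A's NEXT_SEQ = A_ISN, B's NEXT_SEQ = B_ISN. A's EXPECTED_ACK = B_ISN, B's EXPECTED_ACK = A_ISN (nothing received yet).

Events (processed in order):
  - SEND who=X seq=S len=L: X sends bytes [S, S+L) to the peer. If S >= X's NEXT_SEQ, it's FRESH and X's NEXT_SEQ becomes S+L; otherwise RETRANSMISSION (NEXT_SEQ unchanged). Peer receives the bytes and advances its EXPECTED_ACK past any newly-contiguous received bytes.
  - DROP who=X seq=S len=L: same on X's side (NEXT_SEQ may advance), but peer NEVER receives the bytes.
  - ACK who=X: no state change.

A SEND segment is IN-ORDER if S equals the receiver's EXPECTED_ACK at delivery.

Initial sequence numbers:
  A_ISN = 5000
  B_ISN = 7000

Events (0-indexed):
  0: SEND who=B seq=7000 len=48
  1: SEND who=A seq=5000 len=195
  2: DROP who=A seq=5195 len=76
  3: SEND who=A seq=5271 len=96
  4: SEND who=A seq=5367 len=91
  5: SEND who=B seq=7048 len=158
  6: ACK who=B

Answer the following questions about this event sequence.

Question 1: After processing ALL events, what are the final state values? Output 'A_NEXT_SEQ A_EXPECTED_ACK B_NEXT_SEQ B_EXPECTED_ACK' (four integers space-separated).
After event 0: A_seq=5000 A_ack=7048 B_seq=7048 B_ack=5000
After event 1: A_seq=5195 A_ack=7048 B_seq=7048 B_ack=5195
After event 2: A_seq=5271 A_ack=7048 B_seq=7048 B_ack=5195
After event 3: A_seq=5367 A_ack=7048 B_seq=7048 B_ack=5195
After event 4: A_seq=5458 A_ack=7048 B_seq=7048 B_ack=5195
After event 5: A_seq=5458 A_ack=7206 B_seq=7206 B_ack=5195
After event 6: A_seq=5458 A_ack=7206 B_seq=7206 B_ack=5195

Answer: 5458 7206 7206 5195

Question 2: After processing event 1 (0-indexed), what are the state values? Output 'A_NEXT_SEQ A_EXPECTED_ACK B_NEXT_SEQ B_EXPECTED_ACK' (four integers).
After event 0: A_seq=5000 A_ack=7048 B_seq=7048 B_ack=5000
After event 1: A_seq=5195 A_ack=7048 B_seq=7048 B_ack=5195

5195 7048 7048 5195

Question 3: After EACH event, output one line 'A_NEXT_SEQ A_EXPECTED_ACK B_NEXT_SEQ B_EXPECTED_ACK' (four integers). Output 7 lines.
5000 7048 7048 5000
5195 7048 7048 5195
5271 7048 7048 5195
5367 7048 7048 5195
5458 7048 7048 5195
5458 7206 7206 5195
5458 7206 7206 5195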